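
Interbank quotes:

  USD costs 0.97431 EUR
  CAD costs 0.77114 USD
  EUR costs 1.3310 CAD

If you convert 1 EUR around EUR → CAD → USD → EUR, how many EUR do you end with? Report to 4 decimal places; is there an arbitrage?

Around EUR → CAD → USD → EUR: 1 × 1.3310 × 0.77114 × 0.97431 = 1.000019
Product ≈ 1 (deviation 0.002%, within rounding noise).

1.0000 (no arbitrage)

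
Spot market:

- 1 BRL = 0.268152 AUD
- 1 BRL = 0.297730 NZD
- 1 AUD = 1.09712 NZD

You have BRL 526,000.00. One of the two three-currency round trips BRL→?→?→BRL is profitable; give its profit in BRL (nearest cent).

Profitable loop is BRL → NZD → AUD → BRL:
BRL 526,000.00 × 0.297730 = NZD 156,605.98
NZD 156,605.98 ÷ 1.09712 = AUD 142,742.80
AUD 142,742.80 ÷ 0.268152 = BRL 532,320.47
Profit = BRL 532,320.47 − BRL 526,000.00

Profit: BRL 6,320.47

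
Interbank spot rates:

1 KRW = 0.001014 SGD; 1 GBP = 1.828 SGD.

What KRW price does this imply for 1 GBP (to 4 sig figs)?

GBP/KRW = 1803

1 GBP × 1.828 = 1.828 SGD
1.828 SGD ÷ 0.001014 = 1802.76 KRW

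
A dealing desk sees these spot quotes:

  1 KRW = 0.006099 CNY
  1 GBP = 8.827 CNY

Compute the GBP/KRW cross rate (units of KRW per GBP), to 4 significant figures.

1 GBP × 8.827 = 8.827 CNY
8.827 CNY ÷ 0.006099 = 1447.29 KRW

GBP/KRW = 1447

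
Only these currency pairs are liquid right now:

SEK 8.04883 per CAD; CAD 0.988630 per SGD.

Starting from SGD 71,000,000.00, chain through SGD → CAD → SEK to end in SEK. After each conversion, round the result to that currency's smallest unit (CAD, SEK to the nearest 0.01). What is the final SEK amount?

SEK 564,969,351.01

SGD 71,000,000.00 × 0.988630 = CAD 70,192,730.00
CAD 70,192,730.00 × 8.04883 = SEK 564,969,351.01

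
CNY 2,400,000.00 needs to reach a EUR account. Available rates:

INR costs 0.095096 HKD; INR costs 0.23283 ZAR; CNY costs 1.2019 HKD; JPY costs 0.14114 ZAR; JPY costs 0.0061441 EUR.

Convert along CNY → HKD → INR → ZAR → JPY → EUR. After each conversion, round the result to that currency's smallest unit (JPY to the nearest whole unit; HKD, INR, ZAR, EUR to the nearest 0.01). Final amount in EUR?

EUR 307,442.87

CNY 2,400,000.00 × 1.2019 = HKD 2,884,560.00
HKD 2,884,560.00 ÷ 0.095096 = INR 30,333,137.04
INR 30,333,137.04 × 0.23283 = ZAR 7,062,464.30
ZAR 7,062,464.30 ÷ 0.14114 = JPY 50,038,715
JPY 50,038,715 × 0.0061441 = EUR 307,442.87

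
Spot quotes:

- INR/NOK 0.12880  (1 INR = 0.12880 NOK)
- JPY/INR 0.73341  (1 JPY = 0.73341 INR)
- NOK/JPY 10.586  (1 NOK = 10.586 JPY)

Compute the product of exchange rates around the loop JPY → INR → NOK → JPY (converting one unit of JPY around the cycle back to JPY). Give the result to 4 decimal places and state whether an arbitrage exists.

1.0000 (no arbitrage)

Around JPY → INR → NOK → JPY: 1 × 0.73341 × 0.12880 × 10.586 = 0.999988
Product ≈ 1 (deviation 0.001%, within rounding noise).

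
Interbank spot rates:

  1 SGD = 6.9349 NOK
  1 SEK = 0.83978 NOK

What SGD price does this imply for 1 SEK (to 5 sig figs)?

SEK/SGD = 0.12109

1 SEK × 0.83978 = 0.83978 NOK
0.83978 NOK ÷ 6.9349 = 0.121095 SGD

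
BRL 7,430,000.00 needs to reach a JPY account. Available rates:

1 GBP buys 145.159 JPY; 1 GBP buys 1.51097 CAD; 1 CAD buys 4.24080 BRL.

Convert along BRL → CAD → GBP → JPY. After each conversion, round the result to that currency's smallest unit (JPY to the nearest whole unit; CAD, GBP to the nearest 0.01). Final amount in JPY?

BRL 7,430,000.00 ÷ 4.24080 = CAD 1,752,027.92
CAD 1,752,027.92 ÷ 1.51097 = GBP 1,159,538.52
GBP 1,159,538.52 × 145.159 = JPY 168,317,452

JPY 168,317,452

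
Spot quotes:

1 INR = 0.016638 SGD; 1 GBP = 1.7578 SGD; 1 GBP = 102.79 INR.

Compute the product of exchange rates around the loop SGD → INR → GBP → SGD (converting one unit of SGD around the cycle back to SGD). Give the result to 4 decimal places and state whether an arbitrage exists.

Around SGD → INR → GBP → SGD: 1 ÷ 0.016638 ÷ 102.79 × 1.7578 = 1.027821
Product > 1; profitable direction is SGD → INR → GBP → SGD.

1.0278 (arbitrage exists)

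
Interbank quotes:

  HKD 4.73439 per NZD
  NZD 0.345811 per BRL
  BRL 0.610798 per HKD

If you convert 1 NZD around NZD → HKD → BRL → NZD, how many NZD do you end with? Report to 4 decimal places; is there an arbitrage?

Around NZD → HKD → BRL → NZD: 1 × 4.73439 × 0.610798 × 0.345811 = 1.000001
Product ≈ 1 (deviation 0.000%, within rounding noise).

1.0000 (no arbitrage)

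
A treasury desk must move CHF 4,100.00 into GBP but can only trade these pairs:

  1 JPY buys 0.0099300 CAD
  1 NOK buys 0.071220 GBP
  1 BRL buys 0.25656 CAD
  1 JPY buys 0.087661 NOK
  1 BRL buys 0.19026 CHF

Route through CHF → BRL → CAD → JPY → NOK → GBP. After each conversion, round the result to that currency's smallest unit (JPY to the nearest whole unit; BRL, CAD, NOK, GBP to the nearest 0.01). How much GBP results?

CHF 4,100.00 ÷ 0.19026 = BRL 21,549.46
BRL 21,549.46 × 0.25656 = CAD 5,528.73
CAD 5,528.73 ÷ 0.0099300 = JPY 556,770
JPY 556,770 × 0.087661 = NOK 48,807.01
NOK 48,807.01 × 0.071220 = GBP 3,476.04

GBP 3,476.04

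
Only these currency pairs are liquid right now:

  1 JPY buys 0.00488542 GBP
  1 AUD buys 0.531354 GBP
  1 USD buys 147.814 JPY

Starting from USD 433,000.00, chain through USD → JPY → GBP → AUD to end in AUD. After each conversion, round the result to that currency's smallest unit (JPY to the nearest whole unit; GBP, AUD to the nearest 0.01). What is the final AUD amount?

USD 433,000.00 × 147.814 = JPY 64,003,462
JPY 64,003,462 × 0.00488542 = GBP 312,683.79
GBP 312,683.79 ÷ 0.531354 = AUD 588,466.05

AUD 588,466.05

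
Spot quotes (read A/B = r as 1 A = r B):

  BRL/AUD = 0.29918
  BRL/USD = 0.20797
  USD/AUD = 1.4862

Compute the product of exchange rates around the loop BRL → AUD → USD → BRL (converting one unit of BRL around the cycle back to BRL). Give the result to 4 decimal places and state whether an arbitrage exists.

Around BRL → AUD → USD → BRL: 1 × 0.29918 ÷ 1.4862 ÷ 0.20797 = 0.967954
Product < 1; profitable direction is BRL → USD → AUD → BRL.

0.9680 (arbitrage exists)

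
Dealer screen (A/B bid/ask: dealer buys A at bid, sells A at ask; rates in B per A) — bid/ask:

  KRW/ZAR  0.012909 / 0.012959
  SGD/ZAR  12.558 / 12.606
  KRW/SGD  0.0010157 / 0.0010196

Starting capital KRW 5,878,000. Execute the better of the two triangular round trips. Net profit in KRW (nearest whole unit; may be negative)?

Best loop KRW → ZAR → SGD → KRW:
KRW 5,878,000 × 0.012909 (sell KRW at bid) = ZAR 75,879.10
ZAR 75,879.10 ÷ 12.606 (buy SGD at ask) = SGD 6,019.28
SGD 6,019.28 ÷ 0.0010196 (buy KRW at ask) = KRW 5,903,575

Net profit: KRW 25,575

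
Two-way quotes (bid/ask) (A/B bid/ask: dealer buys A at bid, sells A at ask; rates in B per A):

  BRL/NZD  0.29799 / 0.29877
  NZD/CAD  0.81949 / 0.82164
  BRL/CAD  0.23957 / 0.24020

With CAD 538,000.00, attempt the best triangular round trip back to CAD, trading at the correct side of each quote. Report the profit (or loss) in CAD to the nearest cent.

Net profit: CAD 8,958.81

Best loop CAD → BRL → NZD → CAD:
CAD 538,000.00 ÷ 0.24020 (buy BRL at ask) = BRL 2,239,800.17
BRL 2,239,800.17 × 0.29799 (sell BRL at bid) = NZD 667,438.05
NZD 667,438.05 × 0.81949 (sell NZD at bid) = CAD 546,958.81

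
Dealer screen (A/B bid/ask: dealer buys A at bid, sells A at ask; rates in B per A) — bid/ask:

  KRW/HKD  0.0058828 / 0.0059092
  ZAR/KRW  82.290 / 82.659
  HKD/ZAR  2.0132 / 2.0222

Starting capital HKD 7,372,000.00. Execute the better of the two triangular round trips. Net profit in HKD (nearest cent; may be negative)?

Best loop HKD → KRW → ZAR → HKD:
HKD 7,372,000.00 ÷ 0.0059092 (buy KRW at ask) = KRW 1,247,546,199
KRW 1,247,546,199 ÷ 82.659 (buy ZAR at ask) = ZAR 15,092,684.39
ZAR 15,092,684.39 ÷ 2.0222 (buy HKD at ask) = HKD 7,463,497.38

Net profit: HKD 91,497.38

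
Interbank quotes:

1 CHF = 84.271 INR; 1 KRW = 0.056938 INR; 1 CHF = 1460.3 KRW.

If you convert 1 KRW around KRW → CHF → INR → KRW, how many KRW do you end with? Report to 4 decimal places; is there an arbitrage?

1.0135 (arbitrage exists)

Around KRW → CHF → INR → KRW: 1 ÷ 1460.3 × 84.271 ÷ 0.056938 = 1.013524
Product > 1; profitable direction is KRW → CHF → INR → KRW.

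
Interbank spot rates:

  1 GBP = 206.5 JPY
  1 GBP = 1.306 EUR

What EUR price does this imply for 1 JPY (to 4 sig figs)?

1 JPY ÷ 206.5 = 0.00484262 GBP
0.00484262 GBP × 1.306 = 0.00632446 EUR

JPY/EUR = 0.006324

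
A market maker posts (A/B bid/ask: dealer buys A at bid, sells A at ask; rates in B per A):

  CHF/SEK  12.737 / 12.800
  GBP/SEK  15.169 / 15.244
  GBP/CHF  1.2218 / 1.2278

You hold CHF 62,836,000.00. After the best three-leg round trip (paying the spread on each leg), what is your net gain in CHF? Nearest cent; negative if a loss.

Best loop CHF → SEK → GBP → CHF:
CHF 62,836,000.00 × 12.737 (sell CHF at bid) = SEK 800,342,132.00
SEK 800,342,132.00 ÷ 15.244 (buy GBP at ask) = GBP 52,502,107.85
GBP 52,502,107.85 × 1.2218 (sell GBP at bid) = CHF 64,147,075.37

Net profit: CHF 1,311,075.37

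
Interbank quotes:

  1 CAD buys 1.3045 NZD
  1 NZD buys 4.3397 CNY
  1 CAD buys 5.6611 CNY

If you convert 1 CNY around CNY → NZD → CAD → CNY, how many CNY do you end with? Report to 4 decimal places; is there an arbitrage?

1.0000 (no arbitrage)

Around CNY → NZD → CAD → CNY: 1 ÷ 4.3397 ÷ 1.3045 × 5.6611 = 0.999993
Product ≈ 1 (deviation 0.001%, within rounding noise).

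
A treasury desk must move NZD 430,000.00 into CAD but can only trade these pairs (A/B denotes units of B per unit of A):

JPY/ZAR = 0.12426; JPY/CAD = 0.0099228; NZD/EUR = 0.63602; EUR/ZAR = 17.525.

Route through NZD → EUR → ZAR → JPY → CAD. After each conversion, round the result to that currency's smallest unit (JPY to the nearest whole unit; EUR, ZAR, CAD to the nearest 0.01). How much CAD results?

NZD 430,000.00 × 0.63602 = EUR 273,488.60
EUR 273,488.60 × 17.525 = ZAR 4,792,887.71
ZAR 4,792,887.71 ÷ 0.12426 = JPY 38,571,445
JPY 38,571,445 × 0.0099228 = CAD 382,736.73

CAD 382,736.73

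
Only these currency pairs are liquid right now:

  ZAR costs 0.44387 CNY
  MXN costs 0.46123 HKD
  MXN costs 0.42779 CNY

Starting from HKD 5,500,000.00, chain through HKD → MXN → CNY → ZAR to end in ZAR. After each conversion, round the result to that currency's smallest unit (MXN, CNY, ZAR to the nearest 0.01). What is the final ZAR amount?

HKD 5,500,000.00 ÷ 0.46123 = MXN 11,924,636.30
MXN 11,924,636.30 × 0.42779 = CNY 5,101,240.16
CNY 5,101,240.16 ÷ 0.44387 = ZAR 11,492,644.60

ZAR 11,492,644.60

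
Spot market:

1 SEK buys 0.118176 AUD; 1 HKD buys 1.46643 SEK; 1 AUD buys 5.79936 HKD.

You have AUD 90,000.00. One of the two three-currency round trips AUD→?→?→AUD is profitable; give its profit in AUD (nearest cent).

Profitable loop is AUD → HKD → SEK → AUD:
AUD 90,000.00 × 5.79936 = HKD 521,942.40
HKD 521,942.40 × 1.46643 = SEK 765,391.99
SEK 765,391.99 × 0.118176 = AUD 90,450.96
Profit = AUD 90,450.96 − AUD 90,000.00

Profit: AUD 450.96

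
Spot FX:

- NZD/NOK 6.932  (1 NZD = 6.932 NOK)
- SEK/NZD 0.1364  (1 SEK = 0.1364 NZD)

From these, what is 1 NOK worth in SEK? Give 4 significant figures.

1 NOK ÷ 6.932 = 0.144259 NZD
0.144259 NZD ÷ 0.1364 = 1.05761 SEK

NOK/SEK = 1.058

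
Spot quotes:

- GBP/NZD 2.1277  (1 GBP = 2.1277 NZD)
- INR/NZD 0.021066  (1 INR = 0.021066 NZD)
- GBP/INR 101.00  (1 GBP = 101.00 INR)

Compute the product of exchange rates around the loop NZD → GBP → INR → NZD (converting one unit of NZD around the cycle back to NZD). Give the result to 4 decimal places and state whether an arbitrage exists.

1.0000 (no arbitrage)

Around NZD → GBP → INR → NZD: 1 ÷ 2.1277 × 101.00 × 0.021066 = 0.999984
Product ≈ 1 (deviation 0.002%, within rounding noise).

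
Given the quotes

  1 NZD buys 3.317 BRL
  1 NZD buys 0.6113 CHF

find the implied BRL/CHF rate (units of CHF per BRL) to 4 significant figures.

1 BRL ÷ 3.317 = 0.301477 NZD
0.301477 NZD × 0.6113 = 0.184293 CHF

BRL/CHF = 0.1843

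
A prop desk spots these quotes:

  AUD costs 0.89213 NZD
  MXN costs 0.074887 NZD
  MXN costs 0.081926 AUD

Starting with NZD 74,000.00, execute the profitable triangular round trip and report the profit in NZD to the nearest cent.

Profitable loop is NZD → AUD → MXN → NZD:
NZD 74,000.00 ÷ 0.89213 = AUD 82,947.55
AUD 82,947.55 ÷ 0.081926 = MXN 1,012,469.21
MXN 1,012,469.21 × 0.074887 = NZD 75,820.78
Profit = NZD 75,820.78 − NZD 74,000.00

Profit: NZD 1,820.78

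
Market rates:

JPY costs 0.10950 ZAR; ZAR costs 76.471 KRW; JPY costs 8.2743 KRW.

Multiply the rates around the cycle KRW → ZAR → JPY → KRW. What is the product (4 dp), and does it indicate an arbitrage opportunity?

0.9881 (arbitrage exists)

Around KRW → ZAR → JPY → KRW: 1 ÷ 76.471 ÷ 0.10950 × 8.2743 = 0.988144
Product < 1; profitable direction is KRW → JPY → ZAR → KRW.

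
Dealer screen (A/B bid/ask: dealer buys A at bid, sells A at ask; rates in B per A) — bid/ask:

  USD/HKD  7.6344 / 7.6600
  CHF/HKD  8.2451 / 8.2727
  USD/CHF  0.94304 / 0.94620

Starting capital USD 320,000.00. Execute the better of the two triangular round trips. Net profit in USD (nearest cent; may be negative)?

Best loop USD → CHF → HKD → USD:
USD 320,000.00 × 0.94304 (sell USD at bid) = CHF 301,772.80
CHF 301,772.80 × 8.2451 (sell CHF at bid) = HKD 2,488,146.91
HKD 2,488,146.91 ÷ 7.6600 (buy USD at ask) = USD 324,823.36

Net profit: USD 4,823.36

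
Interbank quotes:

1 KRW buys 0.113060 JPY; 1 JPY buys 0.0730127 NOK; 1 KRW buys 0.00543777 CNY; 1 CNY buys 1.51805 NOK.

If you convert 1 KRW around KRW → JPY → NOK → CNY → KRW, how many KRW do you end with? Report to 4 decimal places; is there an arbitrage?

1.0000 (no arbitrage)

Around KRW → JPY → NOK → CNY → KRW: 1 × 0.113060 × 0.0730127 ÷ 1.51805 ÷ 0.00543777 = 1.000001
Product ≈ 1 (deviation 0.000%, within rounding noise).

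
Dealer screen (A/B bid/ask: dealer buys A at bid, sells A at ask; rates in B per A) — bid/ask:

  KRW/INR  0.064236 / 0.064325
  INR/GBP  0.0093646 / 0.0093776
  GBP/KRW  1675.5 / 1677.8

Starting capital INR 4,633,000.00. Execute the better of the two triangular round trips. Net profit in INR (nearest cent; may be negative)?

Best loop INR → GBP → KRW → INR:
INR 4,633,000.00 × 0.0093646 (sell INR at bid) = GBP 43,386.19
GBP 43,386.19 × 1675.5 (sell GBP at bid) = KRW 72,693,564
KRW 72,693,564 × 0.064236 (sell KRW at bid) = INR 4,669,543.80

Net profit: INR 36,543.80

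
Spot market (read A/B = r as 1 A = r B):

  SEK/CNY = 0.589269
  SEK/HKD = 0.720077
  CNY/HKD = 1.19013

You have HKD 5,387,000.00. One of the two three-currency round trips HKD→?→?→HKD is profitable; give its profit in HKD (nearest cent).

Profit: HKD 144,181.60

Profitable loop is HKD → CNY → SEK → HKD:
HKD 5,387,000.00 ÷ 1.19013 = CNY 4,526,396.28
CNY 4,526,396.28 ÷ 0.589269 = SEK 7,681,375.19
SEK 7,681,375.19 × 0.720077 = HKD 5,531,181.60
Profit = HKD 5,531,181.60 − HKD 5,387,000.00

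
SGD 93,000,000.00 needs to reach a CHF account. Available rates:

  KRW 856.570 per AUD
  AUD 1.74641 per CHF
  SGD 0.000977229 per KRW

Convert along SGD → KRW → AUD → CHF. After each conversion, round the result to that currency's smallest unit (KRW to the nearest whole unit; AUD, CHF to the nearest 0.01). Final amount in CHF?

CHF 63,617,636.85

SGD 93,000,000.00 ÷ 0.000977229 = KRW 95,167,048,870
KRW 95,167,048,870 ÷ 856.570 = AUD 111,102,477.17
AUD 111,102,477.17 ÷ 1.74641 = CHF 63,617,636.85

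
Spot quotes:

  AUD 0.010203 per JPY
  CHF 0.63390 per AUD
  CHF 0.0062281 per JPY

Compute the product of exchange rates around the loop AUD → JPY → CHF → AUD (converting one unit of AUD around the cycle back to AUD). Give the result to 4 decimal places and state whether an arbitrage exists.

Around AUD → JPY → CHF → AUD: 1 ÷ 0.010203 × 0.0062281 ÷ 0.63390 = 0.962957
Product < 1; profitable direction is AUD → CHF → JPY → AUD.

0.9630 (arbitrage exists)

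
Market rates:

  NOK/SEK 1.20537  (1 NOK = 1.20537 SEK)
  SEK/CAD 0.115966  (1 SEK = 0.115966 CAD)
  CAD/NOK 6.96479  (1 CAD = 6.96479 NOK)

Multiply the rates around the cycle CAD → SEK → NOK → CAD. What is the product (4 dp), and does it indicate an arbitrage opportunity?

Around CAD → SEK → NOK → CAD: 1 ÷ 0.115966 ÷ 1.20537 ÷ 6.96479 = 1.027167
Product > 1; profitable direction is CAD → SEK → NOK → CAD.

1.0272 (arbitrage exists)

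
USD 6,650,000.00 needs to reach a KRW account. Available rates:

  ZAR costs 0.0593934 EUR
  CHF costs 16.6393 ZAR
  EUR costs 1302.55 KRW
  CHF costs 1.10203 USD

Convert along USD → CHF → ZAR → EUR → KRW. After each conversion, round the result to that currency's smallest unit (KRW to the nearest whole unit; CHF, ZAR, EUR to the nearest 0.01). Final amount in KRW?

KRW 7,767,761,276

USD 6,650,000.00 ÷ 1.10203 = CHF 6,034,318.48
CHF 6,034,318.48 × 16.6393 = ZAR 100,406,835.48
ZAR 100,406,835.48 × 0.0593934 = EUR 5,963,503.34
EUR 5,963,503.34 × 1302.55 = KRW 7,767,761,276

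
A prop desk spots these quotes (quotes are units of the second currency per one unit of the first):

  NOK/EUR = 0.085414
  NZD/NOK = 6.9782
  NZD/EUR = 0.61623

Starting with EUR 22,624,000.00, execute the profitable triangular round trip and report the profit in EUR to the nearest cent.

Profit: EUR 766,513.51

Profitable loop is EUR → NOK → NZD → EUR:
EUR 22,624,000.00 ÷ 0.085414 = NOK 264,874,610.72
NOK 264,874,610.72 ÷ 6.9782 = NZD 37,957,440.42
NZD 37,957,440.42 × 0.61623 = EUR 23,390,513.51
Profit = EUR 23,390,513.51 − EUR 22,624,000.00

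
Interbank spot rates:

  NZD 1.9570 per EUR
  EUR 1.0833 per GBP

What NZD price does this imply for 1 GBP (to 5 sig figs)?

1 GBP × 1.0833 = 1.0833 EUR
1.0833 EUR × 1.9570 = 2.12002 NZD

GBP/NZD = 2.1200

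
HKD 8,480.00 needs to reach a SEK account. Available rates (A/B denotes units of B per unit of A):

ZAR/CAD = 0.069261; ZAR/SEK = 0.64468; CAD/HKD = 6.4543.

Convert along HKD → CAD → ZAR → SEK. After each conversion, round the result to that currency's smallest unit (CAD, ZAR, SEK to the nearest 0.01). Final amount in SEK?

SEK 12,229.29

HKD 8,480.00 ÷ 6.4543 = CAD 1,313.85
CAD 1,313.85 ÷ 0.069261 = ZAR 18,969.55
ZAR 18,969.55 × 0.64468 = SEK 12,229.29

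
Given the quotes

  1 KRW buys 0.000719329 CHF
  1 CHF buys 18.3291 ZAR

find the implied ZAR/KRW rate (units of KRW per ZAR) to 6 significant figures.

1 ZAR ÷ 18.3291 = 0.0545581 CHF
0.0545581 CHF ÷ 0.000719329 = 75.8458 KRW

ZAR/KRW = 75.8458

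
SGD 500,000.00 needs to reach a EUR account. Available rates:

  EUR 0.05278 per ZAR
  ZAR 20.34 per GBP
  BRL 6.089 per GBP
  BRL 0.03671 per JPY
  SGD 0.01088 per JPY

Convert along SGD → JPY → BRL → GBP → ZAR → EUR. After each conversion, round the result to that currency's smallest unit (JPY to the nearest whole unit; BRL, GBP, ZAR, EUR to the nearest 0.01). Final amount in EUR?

SGD 500,000.00 ÷ 0.01088 = JPY 45,955,882
JPY 45,955,882 × 0.03671 = BRL 1,687,040.43
BRL 1,687,040.43 ÷ 6.089 = GBP 277,063.63
GBP 277,063.63 × 20.34 = ZAR 5,635,474.23
ZAR 5,635,474.23 × 0.05278 = EUR 297,440.33

EUR 297,440.33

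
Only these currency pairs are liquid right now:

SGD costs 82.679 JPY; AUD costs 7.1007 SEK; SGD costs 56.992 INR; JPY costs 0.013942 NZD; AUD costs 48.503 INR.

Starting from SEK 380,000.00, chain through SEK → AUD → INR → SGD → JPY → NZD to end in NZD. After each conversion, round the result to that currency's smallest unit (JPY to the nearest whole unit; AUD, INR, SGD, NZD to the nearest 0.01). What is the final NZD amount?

SEK 380,000.00 ÷ 7.1007 = AUD 53,515.85
AUD 53,515.85 × 48.503 = INR 2,595,679.27
INR 2,595,679.27 ÷ 56.992 = SGD 45,544.63
SGD 45,544.63 × 82.679 = JPY 3,765,584
JPY 3,765,584 × 0.013942 = NZD 52,499.77

NZD 52,499.77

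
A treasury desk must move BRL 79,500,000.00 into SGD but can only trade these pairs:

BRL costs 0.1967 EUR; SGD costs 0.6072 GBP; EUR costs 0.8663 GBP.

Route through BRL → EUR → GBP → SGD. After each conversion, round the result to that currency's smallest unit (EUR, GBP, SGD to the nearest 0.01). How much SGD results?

BRL 79,500,000.00 × 0.1967 = EUR 15,637,650.00
EUR 15,637,650.00 × 0.8663 = GBP 13,546,896.19
GBP 13,546,896.19 ÷ 0.6072 = SGD 22,310,435.10

SGD 22,310,435.10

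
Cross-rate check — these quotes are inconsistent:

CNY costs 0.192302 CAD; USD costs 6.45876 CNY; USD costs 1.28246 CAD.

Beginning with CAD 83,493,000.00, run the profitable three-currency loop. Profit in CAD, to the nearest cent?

Profit: CAD 2,717,655.32

Profitable loop is CAD → CNY → USD → CAD:
CAD 83,493,000.00 ÷ 0.192302 = CNY 434,176,451.62
CNY 434,176,451.62 ÷ 6.45876 = USD 67,222,880.49
USD 67,222,880.49 × 1.28246 = CAD 86,210,655.32
Profit = CAD 86,210,655.32 − CAD 83,493,000.00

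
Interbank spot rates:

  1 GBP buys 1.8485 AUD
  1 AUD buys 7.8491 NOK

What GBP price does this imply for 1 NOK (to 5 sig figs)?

1 NOK ÷ 7.8491 = 0.127403 AUD
0.127403 AUD ÷ 1.8485 = 0.0689224 GBP

NOK/GBP = 0.068922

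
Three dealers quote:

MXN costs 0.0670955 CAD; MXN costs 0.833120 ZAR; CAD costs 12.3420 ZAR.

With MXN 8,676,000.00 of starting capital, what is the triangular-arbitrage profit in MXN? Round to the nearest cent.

Profit: MXN 52,671.88

Profitable loop is MXN → ZAR → CAD → MXN:
MXN 8,676,000.00 × 0.833120 = ZAR 7,228,149.12
ZAR 7,228,149.12 ÷ 12.3420 = CAD 585,654.60
CAD 585,654.60 ÷ 0.0670955 = MXN 8,728,671.88
Profit = MXN 8,728,671.88 − MXN 8,676,000.00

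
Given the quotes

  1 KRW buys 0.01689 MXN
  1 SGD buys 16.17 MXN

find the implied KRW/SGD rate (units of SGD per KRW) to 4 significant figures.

KRW/SGD = 0.001045

1 KRW × 0.01689 = 0.01689 MXN
0.01689 MXN ÷ 16.17 = 0.00104453 SGD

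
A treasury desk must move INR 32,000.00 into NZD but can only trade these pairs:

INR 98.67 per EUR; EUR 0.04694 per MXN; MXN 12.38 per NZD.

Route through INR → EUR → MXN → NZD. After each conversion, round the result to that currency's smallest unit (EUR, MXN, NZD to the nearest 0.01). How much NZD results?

INR 32,000.00 ÷ 98.67 = EUR 324.31
EUR 324.31 ÷ 0.04694 = MXN 6,909.03
MXN 6,909.03 ÷ 12.38 = NZD 558.08

NZD 558.08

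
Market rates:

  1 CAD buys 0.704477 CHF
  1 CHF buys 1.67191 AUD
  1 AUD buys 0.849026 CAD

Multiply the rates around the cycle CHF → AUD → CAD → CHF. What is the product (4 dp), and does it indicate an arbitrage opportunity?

1.0000 (no arbitrage)

Around CHF → AUD → CAD → CHF: 1 × 1.67191 × 0.849026 × 0.704477 = 1.000002
Product ≈ 1 (deviation 0.000%, within rounding noise).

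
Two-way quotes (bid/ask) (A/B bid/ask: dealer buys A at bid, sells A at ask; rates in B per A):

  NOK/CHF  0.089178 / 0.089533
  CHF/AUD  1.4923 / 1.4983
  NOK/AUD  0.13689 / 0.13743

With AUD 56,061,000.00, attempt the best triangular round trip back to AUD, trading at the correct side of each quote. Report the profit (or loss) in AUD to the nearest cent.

Net profit: AUD 1,146,194.17

Best loop AUD → CHF → NOK → AUD:
AUD 56,061,000.00 ÷ 1.4983 (buy CHF at ask) = CHF 37,416,405.26
CHF 37,416,405.26 ÷ 0.089533 (buy NOK at ask) = NOK 417,906,305.60
NOK 417,906,305.60 × 0.13689 (sell NOK at bid) = AUD 57,207,194.17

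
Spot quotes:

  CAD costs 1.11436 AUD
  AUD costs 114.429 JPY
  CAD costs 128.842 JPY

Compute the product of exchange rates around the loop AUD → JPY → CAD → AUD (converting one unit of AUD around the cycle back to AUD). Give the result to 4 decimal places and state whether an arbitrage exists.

Around AUD → JPY → CAD → AUD: 1 × 114.429 ÷ 128.842 × 1.11436 = 0.989701
Product < 1; profitable direction is AUD → CAD → JPY → AUD.

0.9897 (arbitrage exists)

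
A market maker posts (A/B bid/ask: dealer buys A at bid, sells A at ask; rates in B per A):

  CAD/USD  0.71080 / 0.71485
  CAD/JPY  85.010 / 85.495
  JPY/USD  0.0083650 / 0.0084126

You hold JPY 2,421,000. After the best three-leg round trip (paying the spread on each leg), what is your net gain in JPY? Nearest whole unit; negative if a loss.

Best loop JPY → USD → CAD → JPY:
JPY 2,421,000 × 0.0083650 (sell JPY at bid) = USD 20,251.66
USD 20,251.66 ÷ 0.71485 (buy CAD at ask) = CAD 28,329.95
CAD 28,329.95 × 85.010 (sell CAD at bid) = JPY 2,408,329

Net result: JPY -12,671 (no profitable arbitrage after spreads)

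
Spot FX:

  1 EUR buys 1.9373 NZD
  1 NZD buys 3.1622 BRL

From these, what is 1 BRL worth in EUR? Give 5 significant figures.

1 BRL ÷ 3.1622 = 0.316236 NZD
0.316236 NZD ÷ 1.9373 = 0.163235 EUR

BRL/EUR = 0.16324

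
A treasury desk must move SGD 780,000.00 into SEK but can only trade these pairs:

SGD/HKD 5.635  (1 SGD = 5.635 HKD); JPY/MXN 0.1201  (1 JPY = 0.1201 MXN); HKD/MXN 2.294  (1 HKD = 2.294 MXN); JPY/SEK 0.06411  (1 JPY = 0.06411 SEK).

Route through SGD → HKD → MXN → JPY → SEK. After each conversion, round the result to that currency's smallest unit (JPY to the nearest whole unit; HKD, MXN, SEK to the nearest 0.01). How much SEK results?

SEK 5,382,260.42

SGD 780,000.00 × 5.635 = HKD 4,395,300.00
HKD 4,395,300.00 × 2.294 = MXN 10,082,818.20
MXN 10,082,818.20 ÷ 0.1201 = JPY 83,953,524
JPY 83,953,524 × 0.06411 = SEK 5,382,260.42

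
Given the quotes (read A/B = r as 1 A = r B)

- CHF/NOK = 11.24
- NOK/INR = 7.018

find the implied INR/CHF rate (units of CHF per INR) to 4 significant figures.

INR/CHF = 0.01268

1 INR ÷ 7.018 = 0.142491 NOK
0.142491 NOK ÷ 11.24 = 0.0126771 CHF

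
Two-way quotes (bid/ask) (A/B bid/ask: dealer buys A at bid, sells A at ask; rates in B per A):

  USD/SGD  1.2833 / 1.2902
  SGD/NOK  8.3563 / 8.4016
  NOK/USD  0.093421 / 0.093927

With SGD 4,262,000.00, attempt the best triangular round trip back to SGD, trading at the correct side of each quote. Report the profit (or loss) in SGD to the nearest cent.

Net profit: SGD 7,727.66

Best loop SGD → NOK → USD → SGD:
SGD 4,262,000.00 × 8.3563 (sell SGD at bid) = NOK 35,614,550.60
NOK 35,614,550.60 × 0.093421 (sell NOK at bid) = USD 3,327,146.93
USD 3,327,146.93 × 1.2833 (sell USD at bid) = SGD 4,269,727.66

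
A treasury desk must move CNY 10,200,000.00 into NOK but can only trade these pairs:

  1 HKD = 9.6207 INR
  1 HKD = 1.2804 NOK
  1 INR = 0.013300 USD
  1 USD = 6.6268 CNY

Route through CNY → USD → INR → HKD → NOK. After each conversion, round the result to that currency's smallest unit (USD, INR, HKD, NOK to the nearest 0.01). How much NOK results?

NOK 15,402,231.96

CNY 10,200,000.00 ÷ 6.6268 = USD 1,539,204.44
USD 1,539,204.44 ÷ 0.013300 = INR 115,729,657.14
INR 115,729,657.14 ÷ 9.6207 = HKD 12,029,234.58
HKD 12,029,234.58 × 1.2804 = NOK 15,402,231.96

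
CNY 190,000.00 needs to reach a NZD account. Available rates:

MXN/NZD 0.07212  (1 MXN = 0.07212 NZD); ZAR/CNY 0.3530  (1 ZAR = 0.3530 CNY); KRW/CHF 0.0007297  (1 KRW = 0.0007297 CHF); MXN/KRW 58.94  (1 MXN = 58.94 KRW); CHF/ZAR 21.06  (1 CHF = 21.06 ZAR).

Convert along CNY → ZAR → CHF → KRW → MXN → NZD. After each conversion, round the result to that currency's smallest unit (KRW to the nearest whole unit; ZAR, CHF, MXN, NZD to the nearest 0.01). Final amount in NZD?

CNY 190,000.00 ÷ 0.3530 = ZAR 538,243.63
ZAR 538,243.63 ÷ 21.06 = CHF 25,557.63
CHF 25,557.63 ÷ 0.0007297 = KRW 35,024,846
KRW 35,024,846 ÷ 58.94 = MXN 594,245.78
MXN 594,245.78 × 0.07212 = NZD 42,857.01

NZD 42,857.01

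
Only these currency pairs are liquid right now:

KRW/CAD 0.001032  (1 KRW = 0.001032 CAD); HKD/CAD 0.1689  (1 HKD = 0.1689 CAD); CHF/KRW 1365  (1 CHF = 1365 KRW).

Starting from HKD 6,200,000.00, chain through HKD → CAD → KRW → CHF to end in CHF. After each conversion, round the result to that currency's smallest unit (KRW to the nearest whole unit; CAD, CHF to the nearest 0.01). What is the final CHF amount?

HKD 6,200,000.00 × 0.1689 = CAD 1,047,180.00
CAD 1,047,180.00 ÷ 0.001032 = KRW 1,014,709,302
KRW 1,014,709,302 ÷ 1365 = CHF 743,376.78

CHF 743,376.78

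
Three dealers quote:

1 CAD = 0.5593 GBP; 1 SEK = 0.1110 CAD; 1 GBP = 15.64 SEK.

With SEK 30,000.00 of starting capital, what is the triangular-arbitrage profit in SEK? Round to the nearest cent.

Profitable loop is SEK → GBP → CAD → SEK:
SEK 30,000.00 ÷ 15.64 = GBP 1,918.16
GBP 1,918.16 ÷ 0.5593 = CAD 3,429.57
CAD 3,429.57 ÷ 0.1110 = SEK 30,897.03
Profit = SEK 30,897.03 − SEK 30,000.00

Profit: SEK 897.03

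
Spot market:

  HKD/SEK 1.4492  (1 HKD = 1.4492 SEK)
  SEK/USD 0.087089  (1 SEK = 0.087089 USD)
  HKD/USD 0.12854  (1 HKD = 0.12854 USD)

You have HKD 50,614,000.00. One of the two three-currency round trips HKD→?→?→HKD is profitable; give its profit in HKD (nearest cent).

Profitable loop is HKD → USD → SEK → HKD:
HKD 50,614,000.00 × 0.12854 = USD 6,505,923.56
USD 6,505,923.56 ÷ 0.087089 = SEK 74,704,308.93
SEK 74,704,308.93 ÷ 1.4492 = HKD 51,548,653.69
Profit = HKD 51,548,653.69 − HKD 50,614,000.00

Profit: HKD 934,653.69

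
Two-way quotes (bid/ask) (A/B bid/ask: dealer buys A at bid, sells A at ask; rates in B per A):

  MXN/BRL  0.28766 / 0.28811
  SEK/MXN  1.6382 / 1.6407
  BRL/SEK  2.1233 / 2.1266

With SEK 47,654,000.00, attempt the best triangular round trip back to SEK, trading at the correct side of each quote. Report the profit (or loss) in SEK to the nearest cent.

Best loop SEK → MXN → BRL → SEK:
SEK 47,654,000.00 × 1.6382 (sell SEK at bid) = MXN 78,066,782.80
MXN 78,066,782.80 × 0.28766 (sell MXN at bid) = BRL 22,456,690.74
BRL 22,456,690.74 × 2.1233 (sell BRL at bid) = SEK 47,682,291.45

Net profit: SEK 28,291.45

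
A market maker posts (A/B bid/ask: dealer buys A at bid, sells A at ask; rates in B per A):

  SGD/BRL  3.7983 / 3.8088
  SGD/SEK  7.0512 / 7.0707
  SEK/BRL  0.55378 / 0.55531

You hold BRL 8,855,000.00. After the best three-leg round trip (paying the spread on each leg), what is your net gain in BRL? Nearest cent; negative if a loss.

Net profit: BRL 223,219.88

Best loop BRL → SGD → SEK → BRL:
BRL 8,855,000.00 ÷ 3.8088 (buy SGD at ask) = SGD 2,324,879.23
SGD 2,324,879.23 × 7.0512 (sell SGD at bid) = SEK 16,393,188.41
SEK 16,393,188.41 × 0.55378 (sell SEK at bid) = BRL 9,078,219.88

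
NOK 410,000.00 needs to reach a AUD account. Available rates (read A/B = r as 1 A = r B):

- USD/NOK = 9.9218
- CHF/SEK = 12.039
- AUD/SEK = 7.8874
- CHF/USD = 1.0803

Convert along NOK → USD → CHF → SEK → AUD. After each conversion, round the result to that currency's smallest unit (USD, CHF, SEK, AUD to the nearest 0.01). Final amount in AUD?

NOK 410,000.00 ÷ 9.9218 = USD 41,323.15
USD 41,323.15 ÷ 1.0803 = CHF 38,251.55
CHF 38,251.55 × 12.039 = SEK 460,510.41
SEK 460,510.41 ÷ 7.8874 = AUD 58,385.58

AUD 58,385.58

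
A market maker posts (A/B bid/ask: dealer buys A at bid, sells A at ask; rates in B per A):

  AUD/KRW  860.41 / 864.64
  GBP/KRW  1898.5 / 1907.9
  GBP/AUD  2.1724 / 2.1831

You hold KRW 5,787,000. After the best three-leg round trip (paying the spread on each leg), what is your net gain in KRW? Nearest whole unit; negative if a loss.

Best loop KRW → AUD → GBP → KRW:
KRW 5,787,000 ÷ 864.64 (buy AUD at ask) = AUD 6,692.96
AUD 6,692.96 ÷ 2.1831 (buy GBP at ask) = GBP 3,065.81
GBP 3,065.81 × 1898.5 (sell GBP at bid) = KRW 5,820,431

Net profit: KRW 33,431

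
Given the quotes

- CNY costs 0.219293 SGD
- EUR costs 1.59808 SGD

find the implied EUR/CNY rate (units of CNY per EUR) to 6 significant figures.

EUR/CNY = 7.28742

1 EUR × 1.59808 = 1.59808 SGD
1.59808 SGD ÷ 0.219293 = 7.28742 CNY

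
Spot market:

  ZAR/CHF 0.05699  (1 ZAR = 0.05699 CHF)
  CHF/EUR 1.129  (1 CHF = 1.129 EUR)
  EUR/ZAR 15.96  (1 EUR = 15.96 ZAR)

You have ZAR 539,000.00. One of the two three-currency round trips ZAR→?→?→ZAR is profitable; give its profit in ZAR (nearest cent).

Profitable loop is ZAR → CHF → EUR → ZAR:
ZAR 539,000.00 × 0.05699 = CHF 30,717.61
CHF 30,717.61 × 1.129 = EUR 34,680.18
EUR 34,680.18 × 15.96 = ZAR 553,495.70
Profit = ZAR 553,495.70 − ZAR 539,000.00

Profit: ZAR 14,495.70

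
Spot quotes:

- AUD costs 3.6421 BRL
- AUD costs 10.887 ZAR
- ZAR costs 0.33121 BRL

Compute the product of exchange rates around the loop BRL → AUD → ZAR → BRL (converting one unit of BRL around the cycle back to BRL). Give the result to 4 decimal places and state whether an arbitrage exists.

0.9901 (arbitrage exists)

Around BRL → AUD → ZAR → BRL: 1 ÷ 3.6421 × 10.887 × 0.33121 = 0.990056
Product < 1; profitable direction is BRL → ZAR → AUD → BRL.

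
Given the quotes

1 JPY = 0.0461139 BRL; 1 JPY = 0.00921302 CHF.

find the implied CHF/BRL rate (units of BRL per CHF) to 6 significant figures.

1 CHF ÷ 0.00921302 = 108.542 JPY
108.542 JPY × 0.0461139 = 5.0053 BRL

CHF/BRL = 5.00530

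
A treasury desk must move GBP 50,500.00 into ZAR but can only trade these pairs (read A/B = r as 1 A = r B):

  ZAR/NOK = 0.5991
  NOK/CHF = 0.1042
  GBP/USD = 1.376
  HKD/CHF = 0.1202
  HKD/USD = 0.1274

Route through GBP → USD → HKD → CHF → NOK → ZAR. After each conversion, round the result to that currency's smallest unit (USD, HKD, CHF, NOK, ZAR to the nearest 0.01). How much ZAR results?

GBP 50,500.00 × 1.376 = USD 69,488.00
USD 69,488.00 ÷ 0.1274 = HKD 545,431.71
HKD 545,431.71 × 0.1202 = CHF 65,560.89
CHF 65,560.89 ÷ 0.1042 = NOK 629,183.21
NOK 629,183.21 ÷ 0.5991 = ZAR 1,050,214.00

ZAR 1,050,214.00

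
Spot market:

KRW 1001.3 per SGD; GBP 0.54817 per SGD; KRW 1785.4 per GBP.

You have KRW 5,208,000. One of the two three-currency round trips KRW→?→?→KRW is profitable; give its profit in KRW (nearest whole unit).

Profit: KRW 120,248

Profitable loop is KRW → GBP → SGD → KRW:
KRW 5,208,000 ÷ 1785.4 = GBP 2,916.99
GBP 2,916.99 ÷ 0.54817 = SGD 5,321.33
SGD 5,321.33 × 1001.3 = KRW 5,328,248
Profit = KRW 5,328,248 − KRW 5,208,000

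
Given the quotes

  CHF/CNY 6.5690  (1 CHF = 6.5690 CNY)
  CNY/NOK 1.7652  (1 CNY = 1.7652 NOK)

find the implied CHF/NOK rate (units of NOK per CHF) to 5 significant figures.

CHF/NOK = 11.596

1 CHF × 6.5690 = 6.569 CNY
6.569 CNY × 1.7652 = 11.5956 NOK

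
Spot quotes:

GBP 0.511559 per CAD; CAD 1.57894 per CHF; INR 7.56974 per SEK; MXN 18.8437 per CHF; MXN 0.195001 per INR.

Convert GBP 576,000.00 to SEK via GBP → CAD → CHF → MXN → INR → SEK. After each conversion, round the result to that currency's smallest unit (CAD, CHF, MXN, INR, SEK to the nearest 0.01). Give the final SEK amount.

GBP 576,000.00 ÷ 0.511559 = CAD 1,125,969.83
CAD 1,125,969.83 ÷ 1.57894 = CHF 713,117.55
CHF 713,117.55 × 18.8437 = MXN 13,437,773.18
MXN 13,437,773.18 ÷ 0.195001 = INR 68,911,303.94
INR 68,911,303.94 ÷ 7.56974 = SEK 9,103,523.23

SEK 9,103,523.23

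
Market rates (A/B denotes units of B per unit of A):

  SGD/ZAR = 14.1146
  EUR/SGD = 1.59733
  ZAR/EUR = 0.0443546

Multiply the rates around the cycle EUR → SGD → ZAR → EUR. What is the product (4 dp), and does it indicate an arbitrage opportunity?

Around EUR → SGD → ZAR → EUR: 1 × 1.59733 × 14.1146 × 0.0443546 = 1.000004
Product ≈ 1 (deviation 0.000%, within rounding noise).

1.0000 (no arbitrage)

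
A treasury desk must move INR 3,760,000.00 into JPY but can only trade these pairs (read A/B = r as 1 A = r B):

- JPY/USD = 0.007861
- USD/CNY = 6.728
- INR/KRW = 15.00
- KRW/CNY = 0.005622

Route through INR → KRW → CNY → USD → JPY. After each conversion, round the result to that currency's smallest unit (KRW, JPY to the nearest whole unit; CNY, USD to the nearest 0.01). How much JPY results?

JPY 5,995,235

INR 3,760,000.00 × 15.00 = KRW 56,400,000
KRW 56,400,000 × 0.005622 = CNY 317,080.80
CNY 317,080.80 ÷ 6.728 = USD 47,128.54
USD 47,128.54 ÷ 0.007861 = JPY 5,995,235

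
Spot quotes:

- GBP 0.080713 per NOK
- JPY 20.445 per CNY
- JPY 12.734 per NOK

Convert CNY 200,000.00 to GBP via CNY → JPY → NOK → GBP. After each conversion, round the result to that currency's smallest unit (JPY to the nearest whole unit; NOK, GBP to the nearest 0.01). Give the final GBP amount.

GBP 25,917.66

CNY 200,000.00 × 20.445 = JPY 4,089,000
JPY 4,089,000 ÷ 12.734 = NOK 321,108.84
NOK 321,108.84 × 0.080713 = GBP 25,917.66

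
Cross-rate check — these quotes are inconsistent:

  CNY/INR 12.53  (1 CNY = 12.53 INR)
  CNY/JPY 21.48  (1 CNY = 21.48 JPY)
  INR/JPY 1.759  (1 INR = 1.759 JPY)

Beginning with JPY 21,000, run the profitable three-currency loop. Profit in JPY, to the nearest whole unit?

Profit: JPY 548

Profitable loop is JPY → CNY → INR → JPY:
JPY 21,000 ÷ 21.48 = CNY 977.65
CNY 977.65 × 12.53 = INR 12,250.00
INR 12,250.00 × 1.759 = JPY 21,548
Profit = JPY 21,548 − JPY 21,000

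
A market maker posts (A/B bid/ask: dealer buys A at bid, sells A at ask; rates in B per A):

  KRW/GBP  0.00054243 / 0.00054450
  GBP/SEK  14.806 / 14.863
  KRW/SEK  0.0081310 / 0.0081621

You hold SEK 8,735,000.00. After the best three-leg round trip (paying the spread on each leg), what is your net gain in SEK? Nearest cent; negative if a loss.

Best loop SEK → GBP → KRW → SEK:
SEK 8,735,000.00 ÷ 14.863 (buy GBP at ask) = GBP 587,701.00
GBP 587,701.00 ÷ 0.00054450 (buy KRW at ask) = KRW 1,079,340,684
KRW 1,079,340,684 × 0.0081310 (sell KRW at bid) = SEK 8,776,119.10

Net profit: SEK 41,119.10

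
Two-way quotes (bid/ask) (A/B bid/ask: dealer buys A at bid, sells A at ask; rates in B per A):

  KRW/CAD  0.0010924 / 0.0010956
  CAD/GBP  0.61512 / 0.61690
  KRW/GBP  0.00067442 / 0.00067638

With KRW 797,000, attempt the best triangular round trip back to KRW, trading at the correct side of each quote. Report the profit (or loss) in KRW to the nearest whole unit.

Best loop KRW → GBP → CAD → KRW:
KRW 797,000 × 0.00067442 (sell KRW at bid) = GBP 537.51
GBP 537.51 ÷ 0.61690 (buy CAD at ask) = CAD 871.31
CAD 871.31 ÷ 0.0010956 (buy KRW at ask) = KRW 795,283

Net result: KRW -1,717 (no profitable arbitrage after spreads)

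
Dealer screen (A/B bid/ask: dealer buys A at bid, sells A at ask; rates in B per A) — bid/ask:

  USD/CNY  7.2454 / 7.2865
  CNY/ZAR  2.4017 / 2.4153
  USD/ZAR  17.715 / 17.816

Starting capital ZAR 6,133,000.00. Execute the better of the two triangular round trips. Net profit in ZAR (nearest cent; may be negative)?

Net profit: ZAR 40,395.07

Best loop ZAR → CNY → USD → ZAR:
ZAR 6,133,000.00 ÷ 2.4153 (buy CNY at ask) = CNY 2,539,229.08
CNY 2,539,229.08 ÷ 7.2865 (buy USD at ask) = USD 348,484.06
USD 348,484.06 × 17.715 (sell USD at bid) = ZAR 6,173,395.07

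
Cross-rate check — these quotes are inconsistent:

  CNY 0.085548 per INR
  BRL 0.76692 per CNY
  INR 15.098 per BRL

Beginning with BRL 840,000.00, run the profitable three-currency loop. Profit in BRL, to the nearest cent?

Profit: BRL 8,007.98

Profitable loop is BRL → CNY → INR → BRL:
BRL 840,000.00 ÷ 0.76692 = CNY 1,095,290.25
CNY 1,095,290.25 ÷ 0.085548 = INR 12,803,224.53
INR 12,803,224.53 ÷ 15.098 = BRL 848,007.98
Profit = BRL 848,007.98 − BRL 840,000.00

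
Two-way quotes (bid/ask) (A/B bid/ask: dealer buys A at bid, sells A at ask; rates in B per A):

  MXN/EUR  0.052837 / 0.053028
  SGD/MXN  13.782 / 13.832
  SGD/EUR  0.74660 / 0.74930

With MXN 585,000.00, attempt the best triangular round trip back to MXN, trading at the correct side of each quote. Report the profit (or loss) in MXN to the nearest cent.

Best loop MXN → SGD → EUR → MXN:
MXN 585,000.00 ÷ 13.832 (buy SGD at ask) = SGD 42,293.23
SGD 42,293.23 × 0.74660 (sell SGD at bid) = EUR 31,576.13
EUR 31,576.13 ÷ 0.053028 (buy MXN at ask) = MXN 595,461.41

Net profit: MXN 10,461.41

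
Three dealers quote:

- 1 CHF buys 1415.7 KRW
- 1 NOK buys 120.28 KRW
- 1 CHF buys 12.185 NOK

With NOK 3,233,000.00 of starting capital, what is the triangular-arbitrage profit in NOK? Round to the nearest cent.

Profitable loop is NOK → KRW → CHF → NOK:
NOK 3,233,000.00 × 120.28 = KRW 388,865,240
KRW 388,865,240 ÷ 1415.7 = CHF 274,680.54
CHF 274,680.54 × 12.185 = NOK 3,346,982.38
Profit = NOK 3,346,982.38 − NOK 3,233,000.00

Profit: NOK 113,982.38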